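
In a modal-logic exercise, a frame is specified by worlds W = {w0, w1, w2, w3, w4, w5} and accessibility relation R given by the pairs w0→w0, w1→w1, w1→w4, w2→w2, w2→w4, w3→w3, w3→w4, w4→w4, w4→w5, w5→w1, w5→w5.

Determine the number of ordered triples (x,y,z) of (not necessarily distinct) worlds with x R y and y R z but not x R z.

Enumerating: (w1,w4,w5), (w2,w4,w5), (w3,w4,w5), (w4,w5,w1), (w5,w1,w4).

5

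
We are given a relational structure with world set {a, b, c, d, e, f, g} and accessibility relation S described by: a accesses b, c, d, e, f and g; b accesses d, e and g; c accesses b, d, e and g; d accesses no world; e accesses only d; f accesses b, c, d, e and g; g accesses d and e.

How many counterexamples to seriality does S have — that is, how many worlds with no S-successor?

1

Enumerating: d.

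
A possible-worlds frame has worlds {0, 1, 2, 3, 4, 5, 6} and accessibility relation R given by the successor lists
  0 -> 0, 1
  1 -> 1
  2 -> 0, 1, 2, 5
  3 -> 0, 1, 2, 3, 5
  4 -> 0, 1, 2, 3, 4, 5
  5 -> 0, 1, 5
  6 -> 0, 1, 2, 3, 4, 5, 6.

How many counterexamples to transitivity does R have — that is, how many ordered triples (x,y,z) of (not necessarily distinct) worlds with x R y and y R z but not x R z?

0

R is transitive; there are no such tuples.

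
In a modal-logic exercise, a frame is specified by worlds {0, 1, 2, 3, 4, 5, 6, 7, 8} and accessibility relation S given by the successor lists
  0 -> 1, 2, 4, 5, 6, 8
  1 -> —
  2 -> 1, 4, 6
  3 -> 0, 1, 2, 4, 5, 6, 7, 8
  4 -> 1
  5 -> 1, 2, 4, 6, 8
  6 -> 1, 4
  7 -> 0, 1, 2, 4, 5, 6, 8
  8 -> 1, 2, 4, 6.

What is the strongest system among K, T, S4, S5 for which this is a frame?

Reflexive (axiom T): no — 0 is not related to itself.
Transitive (axiom 4): yes — every two-step S-path is closed by a direct edge.
Euclidean (axiom 5): no — 0 S 1 and 0 S 2, but not 1 S 2.
So F validates K; T would additionally require S to be reflexive. The strongest is K.

K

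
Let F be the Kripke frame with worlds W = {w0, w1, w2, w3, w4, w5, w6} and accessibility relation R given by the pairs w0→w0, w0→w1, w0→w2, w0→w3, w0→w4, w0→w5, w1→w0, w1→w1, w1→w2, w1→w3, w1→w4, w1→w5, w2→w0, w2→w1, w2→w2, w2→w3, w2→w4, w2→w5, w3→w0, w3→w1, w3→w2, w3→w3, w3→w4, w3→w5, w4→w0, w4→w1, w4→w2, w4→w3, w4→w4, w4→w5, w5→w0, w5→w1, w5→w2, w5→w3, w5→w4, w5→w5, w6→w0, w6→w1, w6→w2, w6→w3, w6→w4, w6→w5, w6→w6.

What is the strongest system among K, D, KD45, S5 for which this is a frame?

D

Serial (axiom D): yes — every world has a successor (e.g. w0 R w0).
Euclidean (axiom 5): no — w6 R w0 and w6 R w6, but not w0 R w6.
Transitive (axiom 4): yes — every two-step R-path is closed by a direct edge.
Reflexive (axiom T): yes — every world is R-related to itself.
So F validates K, D; KD45 would additionally require R to be Euclidean. The strongest is D.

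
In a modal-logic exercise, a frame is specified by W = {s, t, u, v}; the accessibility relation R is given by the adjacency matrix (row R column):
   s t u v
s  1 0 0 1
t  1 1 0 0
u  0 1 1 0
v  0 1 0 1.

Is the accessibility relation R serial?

Serial: yes — every world has a successor (e.g. s R s).

Yes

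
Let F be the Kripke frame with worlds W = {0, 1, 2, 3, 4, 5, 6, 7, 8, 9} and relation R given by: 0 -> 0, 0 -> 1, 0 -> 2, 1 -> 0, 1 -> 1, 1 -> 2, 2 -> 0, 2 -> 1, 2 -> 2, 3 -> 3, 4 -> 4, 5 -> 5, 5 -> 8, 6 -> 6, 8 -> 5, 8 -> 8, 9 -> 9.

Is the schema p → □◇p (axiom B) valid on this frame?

Axiom B corresponds to the accessibility relation being symmetric.
Symmetric: yes — every pair in R has its reverse in R.

Yes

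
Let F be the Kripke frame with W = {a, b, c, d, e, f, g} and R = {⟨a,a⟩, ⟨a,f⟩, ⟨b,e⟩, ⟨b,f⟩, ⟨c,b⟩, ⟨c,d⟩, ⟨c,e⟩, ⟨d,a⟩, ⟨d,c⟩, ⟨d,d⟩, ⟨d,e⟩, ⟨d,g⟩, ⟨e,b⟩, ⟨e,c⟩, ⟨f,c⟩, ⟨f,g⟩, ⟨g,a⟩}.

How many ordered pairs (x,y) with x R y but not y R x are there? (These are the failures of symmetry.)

Enumerating: (a,f), (b,f), (c,b), (d,a), (d,e), (d,g), (f,c), (f,g), (g,a).

9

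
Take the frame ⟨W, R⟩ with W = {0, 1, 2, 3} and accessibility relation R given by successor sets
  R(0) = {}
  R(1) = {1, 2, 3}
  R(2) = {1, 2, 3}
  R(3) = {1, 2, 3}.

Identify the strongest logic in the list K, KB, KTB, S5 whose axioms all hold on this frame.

KB

Symmetric (axiom B): yes — every pair in R has its reverse in R.
Reflexive (axiom T): no — 0 is not related to itself.
Euclidean (axiom 5): yes — any two successors of a common world are R-related.
So F validates K, KB; KTB would additionally require R to be reflexive. The strongest is KB.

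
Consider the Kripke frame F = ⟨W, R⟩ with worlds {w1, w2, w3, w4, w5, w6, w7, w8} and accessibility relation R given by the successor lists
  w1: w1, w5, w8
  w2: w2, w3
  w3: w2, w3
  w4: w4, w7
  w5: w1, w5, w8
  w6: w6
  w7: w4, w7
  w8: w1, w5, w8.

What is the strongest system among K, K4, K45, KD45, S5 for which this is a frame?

Transitive (axiom 4): yes — every two-step R-path is closed by a direct edge.
Euclidean (axiom 5): yes — any two successors of a common world are R-related.
Serial (axiom D): yes — every world has a successor (e.g. w1 R w1).
Reflexive (axiom T): yes — every world is R-related to itself.
So F validates K, K4, K45, KD45, S5. The strongest is S5.

S5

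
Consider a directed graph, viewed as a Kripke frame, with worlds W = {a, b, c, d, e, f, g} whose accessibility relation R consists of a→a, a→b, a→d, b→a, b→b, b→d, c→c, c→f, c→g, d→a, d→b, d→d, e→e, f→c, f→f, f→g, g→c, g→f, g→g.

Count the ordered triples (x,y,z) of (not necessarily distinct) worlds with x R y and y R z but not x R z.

R is transitive; there are no such tuples.

0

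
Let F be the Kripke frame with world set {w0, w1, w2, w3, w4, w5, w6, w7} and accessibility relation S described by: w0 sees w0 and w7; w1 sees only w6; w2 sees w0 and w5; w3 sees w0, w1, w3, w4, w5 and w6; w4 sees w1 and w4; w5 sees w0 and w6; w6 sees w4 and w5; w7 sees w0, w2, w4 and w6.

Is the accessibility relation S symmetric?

Symmetric: no — w1 S w6 but not w6 S w1.

No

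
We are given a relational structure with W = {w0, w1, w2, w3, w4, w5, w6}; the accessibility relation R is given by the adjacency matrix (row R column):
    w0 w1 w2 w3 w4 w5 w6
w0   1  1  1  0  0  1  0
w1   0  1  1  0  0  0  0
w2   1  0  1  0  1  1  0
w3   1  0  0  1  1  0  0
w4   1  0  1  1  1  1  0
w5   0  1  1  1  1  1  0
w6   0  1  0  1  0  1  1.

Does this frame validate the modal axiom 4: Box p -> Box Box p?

Axiom 4 corresponds to the accessibility relation being transitive.
Transitive: no — w0 R w2 and w2 R w4, but not w0 R w4.

No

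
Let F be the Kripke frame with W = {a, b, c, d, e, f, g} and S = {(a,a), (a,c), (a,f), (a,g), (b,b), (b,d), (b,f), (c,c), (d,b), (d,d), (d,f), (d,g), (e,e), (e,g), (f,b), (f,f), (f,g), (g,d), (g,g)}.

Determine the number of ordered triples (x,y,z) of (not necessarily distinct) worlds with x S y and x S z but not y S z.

Enumerating: (a,c,a), (a,c,f), (a,c,g), (a,f,a), (a,f,c), (a,g,a), (a,g,c), (a,g,f), (b,f,d), (d,b,g), (d,f,d), (d,g,b), (d,g,f), (e,g,e), (f,b,g), (f,g,b), (f,g,f).

17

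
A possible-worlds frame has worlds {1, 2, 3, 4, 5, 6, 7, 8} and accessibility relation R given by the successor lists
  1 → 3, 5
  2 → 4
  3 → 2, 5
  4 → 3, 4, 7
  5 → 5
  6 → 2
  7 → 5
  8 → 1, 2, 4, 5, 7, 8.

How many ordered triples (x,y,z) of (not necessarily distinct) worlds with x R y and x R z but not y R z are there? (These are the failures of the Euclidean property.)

Enumerating: (1,3,3), (1,5,3), (3,2,2), (3,2,5), (3,5,2), (4,3,3), (4,3,4), (4,3,7), (4,7,3), (4,7,4), (4,7,7), (6,2,2), … and 24 more.
Total: 36.

36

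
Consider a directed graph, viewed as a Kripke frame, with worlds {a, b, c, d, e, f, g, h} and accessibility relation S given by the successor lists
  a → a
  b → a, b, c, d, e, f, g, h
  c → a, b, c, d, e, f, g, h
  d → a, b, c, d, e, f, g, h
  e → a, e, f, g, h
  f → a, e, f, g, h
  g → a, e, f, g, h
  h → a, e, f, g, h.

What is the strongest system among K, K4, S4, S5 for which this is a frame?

S4

Transitive (axiom 4): yes — every two-step S-path is closed by a direct edge.
Reflexive (axiom T): yes — every world is S-related to itself.
Euclidean (axiom 5): no — b S a and b S c, but not a S c.
So F validates K, K4, S4; S5 would additionally require S to be Euclidean. The strongest is S4.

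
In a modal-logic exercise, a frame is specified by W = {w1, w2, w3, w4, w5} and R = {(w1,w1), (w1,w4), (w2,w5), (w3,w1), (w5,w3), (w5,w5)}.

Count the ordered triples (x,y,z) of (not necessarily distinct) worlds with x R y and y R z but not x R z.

Enumerating: (w2,w5,w3), (w3,w1,w4), (w5,w3,w1).

3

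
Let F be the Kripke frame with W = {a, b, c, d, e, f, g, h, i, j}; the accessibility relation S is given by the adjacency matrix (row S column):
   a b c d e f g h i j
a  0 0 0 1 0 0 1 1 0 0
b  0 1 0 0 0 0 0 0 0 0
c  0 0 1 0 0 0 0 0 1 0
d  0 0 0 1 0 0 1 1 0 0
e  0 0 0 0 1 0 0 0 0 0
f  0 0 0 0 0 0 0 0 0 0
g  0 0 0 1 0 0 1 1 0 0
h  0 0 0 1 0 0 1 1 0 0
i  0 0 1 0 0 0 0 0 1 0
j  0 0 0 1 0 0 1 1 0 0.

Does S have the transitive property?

Yes

Transitive: yes — every two-step S-path is closed by a direct edge.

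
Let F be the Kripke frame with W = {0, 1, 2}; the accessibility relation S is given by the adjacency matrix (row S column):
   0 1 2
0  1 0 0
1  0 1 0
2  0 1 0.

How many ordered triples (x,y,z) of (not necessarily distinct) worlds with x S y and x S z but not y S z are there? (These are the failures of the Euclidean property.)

S is Euclidean; there are no such tuples.

0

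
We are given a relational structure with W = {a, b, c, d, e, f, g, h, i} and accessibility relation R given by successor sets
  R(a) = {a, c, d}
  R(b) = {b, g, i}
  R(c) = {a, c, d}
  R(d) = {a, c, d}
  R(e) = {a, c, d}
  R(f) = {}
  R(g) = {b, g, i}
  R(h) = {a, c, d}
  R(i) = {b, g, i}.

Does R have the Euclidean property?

Yes

Euclidean: yes — any two successors of a common world are R-related.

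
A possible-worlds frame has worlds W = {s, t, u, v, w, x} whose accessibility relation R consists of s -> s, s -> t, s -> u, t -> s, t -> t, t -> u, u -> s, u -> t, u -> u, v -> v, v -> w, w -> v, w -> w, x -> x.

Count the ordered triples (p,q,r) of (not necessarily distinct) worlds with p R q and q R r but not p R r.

R is transitive; there are no such tuples.

0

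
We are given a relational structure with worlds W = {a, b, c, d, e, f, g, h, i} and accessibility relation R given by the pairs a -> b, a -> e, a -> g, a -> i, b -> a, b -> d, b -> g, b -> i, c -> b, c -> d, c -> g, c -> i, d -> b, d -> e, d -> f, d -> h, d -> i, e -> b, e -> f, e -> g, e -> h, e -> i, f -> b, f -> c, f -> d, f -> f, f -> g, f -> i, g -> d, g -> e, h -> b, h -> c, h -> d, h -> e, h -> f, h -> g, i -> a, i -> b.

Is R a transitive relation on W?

No

Transitive: no — a R b and b R d, but not a R d.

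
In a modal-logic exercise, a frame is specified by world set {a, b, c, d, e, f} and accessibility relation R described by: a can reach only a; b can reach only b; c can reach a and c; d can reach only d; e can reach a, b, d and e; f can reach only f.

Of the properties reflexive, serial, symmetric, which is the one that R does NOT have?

symmetric

Reflexive: yes — every world is R-related to itself.
Serial: yes — every world has a successor (e.g. a R a).
Symmetric: no — c R a but not a R c.
Only symmetric fails.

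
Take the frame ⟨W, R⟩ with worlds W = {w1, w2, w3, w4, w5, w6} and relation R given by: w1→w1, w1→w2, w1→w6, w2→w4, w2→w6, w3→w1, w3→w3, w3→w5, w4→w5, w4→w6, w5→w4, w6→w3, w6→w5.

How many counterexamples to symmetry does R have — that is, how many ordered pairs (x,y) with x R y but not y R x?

9

Enumerating: (w1,w2), (w1,w6), (w2,w4), (w2,w6), (w3,w1), (w3,w5), (w4,w6), (w6,w3), (w6,w5).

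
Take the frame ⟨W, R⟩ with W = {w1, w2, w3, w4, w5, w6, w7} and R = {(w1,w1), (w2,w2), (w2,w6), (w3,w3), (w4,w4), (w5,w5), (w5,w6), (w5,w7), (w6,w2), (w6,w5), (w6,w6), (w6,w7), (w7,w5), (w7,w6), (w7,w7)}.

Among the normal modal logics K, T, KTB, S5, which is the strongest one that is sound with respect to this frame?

KTB

Reflexive (axiom T): yes — every world is R-related to itself.
Symmetric (axiom B): yes — every pair in R has its reverse in R.
Euclidean (axiom 5): no — w6 R w2 and w6 R w5, but not w2 R w5.
So F validates K, T, KTB; S5 would additionally require R to be Euclidean. The strongest is KTB.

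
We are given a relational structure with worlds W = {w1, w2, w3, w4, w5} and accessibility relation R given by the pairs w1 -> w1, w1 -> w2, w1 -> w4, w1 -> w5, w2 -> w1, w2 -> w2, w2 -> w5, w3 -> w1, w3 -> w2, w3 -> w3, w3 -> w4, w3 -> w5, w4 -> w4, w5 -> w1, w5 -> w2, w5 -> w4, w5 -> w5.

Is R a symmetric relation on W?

No

Symmetric: no — w1 R w4 but not w4 R w1.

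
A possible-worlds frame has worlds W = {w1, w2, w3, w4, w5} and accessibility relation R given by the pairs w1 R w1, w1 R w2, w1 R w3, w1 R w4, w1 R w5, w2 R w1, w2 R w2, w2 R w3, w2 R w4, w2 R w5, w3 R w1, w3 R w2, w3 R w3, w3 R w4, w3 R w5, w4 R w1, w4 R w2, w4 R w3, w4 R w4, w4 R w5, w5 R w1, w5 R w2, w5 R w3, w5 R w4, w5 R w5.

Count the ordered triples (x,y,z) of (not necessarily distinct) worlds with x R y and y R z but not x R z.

R is transitive; there are no such tuples.

0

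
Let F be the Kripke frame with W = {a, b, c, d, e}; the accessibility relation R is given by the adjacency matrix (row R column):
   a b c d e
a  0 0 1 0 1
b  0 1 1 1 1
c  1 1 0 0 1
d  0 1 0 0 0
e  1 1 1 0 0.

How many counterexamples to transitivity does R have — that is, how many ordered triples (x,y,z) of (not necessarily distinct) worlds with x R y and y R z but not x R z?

17

Enumerating: (a,c,a), (a,c,b), (a,e,a), (a,e,b), (b,c,a), (b,e,a), (c,a,c), (c,b,c), (c,b,d), (c,e,c), (d,b,c), (d,b,d), (d,b,e), (e,a,e), (e,b,d), (e,b,e), (e,c,e).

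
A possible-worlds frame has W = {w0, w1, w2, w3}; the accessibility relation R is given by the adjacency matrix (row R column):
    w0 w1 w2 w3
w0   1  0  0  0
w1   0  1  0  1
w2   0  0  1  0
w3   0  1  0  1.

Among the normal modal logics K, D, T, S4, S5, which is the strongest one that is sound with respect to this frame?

Serial (axiom D): yes — every world has a successor (e.g. w0 R w0).
Reflexive (axiom T): yes — every world is R-related to itself.
Transitive (axiom 4): yes — every two-step R-path is closed by a direct edge.
Euclidean (axiom 5): yes — any two successors of a common world are R-related.
So F validates K, D, T, S4, S5. The strongest is S5.

S5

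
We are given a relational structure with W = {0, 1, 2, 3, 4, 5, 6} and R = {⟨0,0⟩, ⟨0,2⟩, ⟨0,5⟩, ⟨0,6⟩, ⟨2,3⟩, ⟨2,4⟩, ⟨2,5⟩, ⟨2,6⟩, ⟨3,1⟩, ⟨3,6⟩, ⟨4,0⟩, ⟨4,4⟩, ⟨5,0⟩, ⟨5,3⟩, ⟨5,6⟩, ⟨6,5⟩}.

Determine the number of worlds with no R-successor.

Enumerating: 1.

1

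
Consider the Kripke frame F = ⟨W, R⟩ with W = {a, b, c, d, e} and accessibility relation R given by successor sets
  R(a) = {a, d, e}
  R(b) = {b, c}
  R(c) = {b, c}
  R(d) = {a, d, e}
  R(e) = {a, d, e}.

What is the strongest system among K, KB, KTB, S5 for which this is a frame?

Symmetric (axiom B): yes — every pair in R has its reverse in R.
Reflexive (axiom T): yes — every world is R-related to itself.
Euclidean (axiom 5): yes — any two successors of a common world are R-related.
So F validates K, KB, KTB, S5. The strongest is S5.

S5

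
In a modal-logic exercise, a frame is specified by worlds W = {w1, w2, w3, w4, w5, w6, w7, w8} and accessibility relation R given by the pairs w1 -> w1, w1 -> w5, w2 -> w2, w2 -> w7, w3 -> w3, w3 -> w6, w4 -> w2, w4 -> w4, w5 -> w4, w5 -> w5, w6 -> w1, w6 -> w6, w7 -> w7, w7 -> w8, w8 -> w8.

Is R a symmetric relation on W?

No

Symmetric: no — w1 R w5 but not w5 R w1.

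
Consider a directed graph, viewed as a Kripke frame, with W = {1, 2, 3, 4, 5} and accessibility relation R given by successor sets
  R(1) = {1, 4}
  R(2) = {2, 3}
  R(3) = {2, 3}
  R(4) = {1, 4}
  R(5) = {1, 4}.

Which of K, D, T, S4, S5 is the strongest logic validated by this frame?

Serial (axiom D): yes — every world has a successor (e.g. 1 R 1).
Reflexive (axiom T): no — 5 is not related to itself.
Transitive (axiom 4): yes — every two-step R-path is closed by a direct edge.
Euclidean (axiom 5): yes — any two successors of a common world are R-related.
So F validates K, D; T would additionally require R to be reflexive. The strongest is D.

D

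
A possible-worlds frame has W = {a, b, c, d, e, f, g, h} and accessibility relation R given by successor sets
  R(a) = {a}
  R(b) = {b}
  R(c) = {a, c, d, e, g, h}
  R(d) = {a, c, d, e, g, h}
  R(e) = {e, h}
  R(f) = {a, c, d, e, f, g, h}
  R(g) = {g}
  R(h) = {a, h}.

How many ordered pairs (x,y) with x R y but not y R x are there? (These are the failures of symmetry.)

16

Enumerating: (c,a), (c,e), (c,g), (c,h), (d,a), (d,e), (d,g), (d,h), (e,h), (f,a), (f,c), (f,d), (f,e), (f,g), (f,h), (h,a).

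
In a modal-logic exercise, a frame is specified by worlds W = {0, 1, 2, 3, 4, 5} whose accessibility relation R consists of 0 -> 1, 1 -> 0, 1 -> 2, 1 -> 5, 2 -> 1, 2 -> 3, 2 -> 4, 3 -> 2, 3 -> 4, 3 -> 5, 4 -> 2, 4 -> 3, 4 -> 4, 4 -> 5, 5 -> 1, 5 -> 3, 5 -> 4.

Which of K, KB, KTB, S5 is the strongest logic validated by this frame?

KB

Symmetric (axiom B): yes — every pair in R has its reverse in R.
Reflexive (axiom T): no — 0 is not related to itself.
Euclidean (axiom 5): no — 1 R 0 and 1 R 2, but not 0 R 2.
So F validates K, KB; KTB would additionally require R to be reflexive. The strongest is KB.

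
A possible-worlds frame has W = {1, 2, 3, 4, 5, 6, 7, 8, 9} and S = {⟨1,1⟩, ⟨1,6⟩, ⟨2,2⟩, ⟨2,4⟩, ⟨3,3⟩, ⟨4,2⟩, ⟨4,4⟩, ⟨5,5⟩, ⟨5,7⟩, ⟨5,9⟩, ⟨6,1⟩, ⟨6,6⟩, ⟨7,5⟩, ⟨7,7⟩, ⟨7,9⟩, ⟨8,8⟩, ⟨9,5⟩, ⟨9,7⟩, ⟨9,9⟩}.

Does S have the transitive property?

Transitive: yes — every two-step S-path is closed by a direct edge.

Yes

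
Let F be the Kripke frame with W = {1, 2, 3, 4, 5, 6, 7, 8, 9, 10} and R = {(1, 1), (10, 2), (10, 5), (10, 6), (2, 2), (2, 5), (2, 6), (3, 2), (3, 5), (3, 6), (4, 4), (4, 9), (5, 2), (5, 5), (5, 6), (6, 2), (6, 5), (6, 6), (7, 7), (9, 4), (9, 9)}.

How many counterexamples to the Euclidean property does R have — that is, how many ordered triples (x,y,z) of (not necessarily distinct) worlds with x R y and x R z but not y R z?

R is Euclidean; there are no such tuples.

0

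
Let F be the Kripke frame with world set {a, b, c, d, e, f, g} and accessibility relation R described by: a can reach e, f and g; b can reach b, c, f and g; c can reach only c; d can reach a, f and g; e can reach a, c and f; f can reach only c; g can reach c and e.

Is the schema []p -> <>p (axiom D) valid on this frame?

Yes

By correspondence theory, D is valid on a frame iff R is serial.
Serial: yes — every world has a successor (e.g. a R e).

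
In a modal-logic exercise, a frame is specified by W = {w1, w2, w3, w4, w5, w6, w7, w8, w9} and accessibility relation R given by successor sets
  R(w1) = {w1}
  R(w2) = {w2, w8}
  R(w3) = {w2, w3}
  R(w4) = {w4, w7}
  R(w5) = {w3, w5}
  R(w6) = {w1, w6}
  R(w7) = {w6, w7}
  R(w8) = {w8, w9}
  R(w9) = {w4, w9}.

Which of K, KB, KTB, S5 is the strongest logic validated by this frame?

Symmetric (axiom B): no — w2 R w8 but not w8 R w2.
Reflexive (axiom T): yes — every world is R-related to itself.
Euclidean (axiom 5): no — w2 R w8 and w2 R w2, but not w8 R w2.
So F validates K; KB would additionally require R to be symmetric. The strongest is K.

K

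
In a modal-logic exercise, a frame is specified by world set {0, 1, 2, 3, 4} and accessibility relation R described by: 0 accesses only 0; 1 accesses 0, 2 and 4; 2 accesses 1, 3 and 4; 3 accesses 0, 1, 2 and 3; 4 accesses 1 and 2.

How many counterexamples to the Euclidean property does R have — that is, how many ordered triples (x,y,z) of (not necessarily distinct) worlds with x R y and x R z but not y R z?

20

Enumerating: (1,0,2), (1,0,4), (1,2,0), (1,2,2), (1,4,0), (1,4,4), (2,1,1), (2,1,3), (2,3,4), (2,4,3), (2,4,4), (3,0,1), … and 8 more.
Total: 20.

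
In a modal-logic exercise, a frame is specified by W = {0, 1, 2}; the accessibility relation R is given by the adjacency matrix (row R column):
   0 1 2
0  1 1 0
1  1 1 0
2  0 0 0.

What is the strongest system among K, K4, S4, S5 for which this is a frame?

K4

Transitive (axiom 4): yes — every two-step R-path is closed by a direct edge.
Reflexive (axiom T): no — 2 is not related to itself.
Euclidean (axiom 5): yes — any two successors of a common world are R-related.
So F validates K, K4; S4 would additionally require R to be reflexive. The strongest is K4.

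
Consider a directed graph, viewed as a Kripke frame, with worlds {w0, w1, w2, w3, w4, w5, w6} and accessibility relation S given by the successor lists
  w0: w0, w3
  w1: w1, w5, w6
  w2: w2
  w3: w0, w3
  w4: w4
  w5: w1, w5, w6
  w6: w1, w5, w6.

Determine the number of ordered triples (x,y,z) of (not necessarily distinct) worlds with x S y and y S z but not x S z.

0

S is transitive; there are no such tuples.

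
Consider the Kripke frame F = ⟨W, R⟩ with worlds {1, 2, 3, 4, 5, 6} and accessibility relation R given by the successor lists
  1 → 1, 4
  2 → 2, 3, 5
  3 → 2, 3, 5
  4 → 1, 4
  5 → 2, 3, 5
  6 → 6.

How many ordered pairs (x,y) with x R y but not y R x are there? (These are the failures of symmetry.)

0

R is symmetric; there are no such tuples.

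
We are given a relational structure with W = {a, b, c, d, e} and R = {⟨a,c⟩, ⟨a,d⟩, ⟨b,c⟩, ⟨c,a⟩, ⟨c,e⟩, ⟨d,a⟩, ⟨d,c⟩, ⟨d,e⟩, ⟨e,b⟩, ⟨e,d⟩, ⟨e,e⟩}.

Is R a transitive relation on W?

No

Transitive: no — a R c and c R e, but not a R e.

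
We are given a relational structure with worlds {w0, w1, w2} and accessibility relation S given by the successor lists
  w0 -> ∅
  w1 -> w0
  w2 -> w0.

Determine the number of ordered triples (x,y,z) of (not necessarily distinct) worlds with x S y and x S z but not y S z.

2

Enumerating: (w1,w0,w0), (w2,w0,w0).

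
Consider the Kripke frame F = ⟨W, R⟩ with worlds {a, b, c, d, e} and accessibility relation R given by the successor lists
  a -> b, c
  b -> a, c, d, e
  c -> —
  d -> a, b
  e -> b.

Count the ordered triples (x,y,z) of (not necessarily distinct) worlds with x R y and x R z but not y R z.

20

Enumerating: (a,b,b), (a,c,b), (a,c,c), (b,a,a), (b,a,d), (b,a,e), (b,c,a), (b,c,c), (b,c,d), (b,c,e), (b,d,c), (b,d,d), … and 8 more.
Total: 20.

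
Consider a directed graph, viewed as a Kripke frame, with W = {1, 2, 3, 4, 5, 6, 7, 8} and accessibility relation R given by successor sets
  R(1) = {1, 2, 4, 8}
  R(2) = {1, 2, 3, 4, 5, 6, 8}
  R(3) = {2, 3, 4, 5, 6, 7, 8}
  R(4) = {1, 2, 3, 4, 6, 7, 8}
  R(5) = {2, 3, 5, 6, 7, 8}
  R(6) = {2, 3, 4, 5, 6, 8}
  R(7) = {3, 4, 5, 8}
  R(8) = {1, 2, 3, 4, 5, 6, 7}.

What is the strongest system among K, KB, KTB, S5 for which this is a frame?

KB

Symmetric (axiom B): yes — every pair in R has its reverse in R.
Reflexive (axiom T): no — 7 is not related to itself.
Euclidean (axiom 5): no — 2 R 1 and 2 R 3, but not 1 R 3.
So F validates K, KB; KTB would additionally require R to be reflexive. The strongest is KB.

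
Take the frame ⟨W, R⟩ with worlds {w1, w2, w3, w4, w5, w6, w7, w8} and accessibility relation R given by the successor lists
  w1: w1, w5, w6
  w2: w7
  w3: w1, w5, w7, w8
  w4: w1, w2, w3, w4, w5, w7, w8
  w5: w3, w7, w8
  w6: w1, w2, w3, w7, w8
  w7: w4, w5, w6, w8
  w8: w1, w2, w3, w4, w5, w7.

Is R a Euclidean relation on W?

No

Euclidean: no — w1 R w5 and w1 R w6, but not w5 R w6.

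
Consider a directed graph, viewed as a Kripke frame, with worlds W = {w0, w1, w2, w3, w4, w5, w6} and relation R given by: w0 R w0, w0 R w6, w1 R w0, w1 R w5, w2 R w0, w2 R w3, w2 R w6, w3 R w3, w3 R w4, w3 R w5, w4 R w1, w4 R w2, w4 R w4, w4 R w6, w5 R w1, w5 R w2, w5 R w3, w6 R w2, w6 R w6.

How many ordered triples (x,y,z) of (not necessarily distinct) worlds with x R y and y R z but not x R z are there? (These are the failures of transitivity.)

25

Enumerating: (w0,w6,w2), (w1,w0,w6), (w1,w5,w1), (w1,w5,w2), (w1,w5,w3), (w2,w3,w4), (w2,w3,w5), (w2,w6,w2), (w3,w4,w1), (w3,w4,w2), (w3,w4,w6), (w3,w5,w1), … and 13 more.
Total: 25.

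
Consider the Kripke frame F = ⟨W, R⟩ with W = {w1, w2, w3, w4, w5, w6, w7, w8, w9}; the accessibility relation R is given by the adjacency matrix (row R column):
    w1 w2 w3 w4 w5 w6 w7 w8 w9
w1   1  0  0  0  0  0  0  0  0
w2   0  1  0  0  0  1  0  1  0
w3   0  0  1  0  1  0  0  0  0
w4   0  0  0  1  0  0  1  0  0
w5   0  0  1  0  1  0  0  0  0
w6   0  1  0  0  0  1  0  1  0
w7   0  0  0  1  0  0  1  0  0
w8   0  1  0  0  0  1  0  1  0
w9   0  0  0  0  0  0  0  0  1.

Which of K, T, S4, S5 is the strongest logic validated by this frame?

Reflexive (axiom T): yes — every world is R-related to itself.
Transitive (axiom 4): yes — every two-step R-path is closed by a direct edge.
Euclidean (axiom 5): yes — any two successors of a common world are R-related.
So F validates K, T, S4, S5. The strongest is S5.

S5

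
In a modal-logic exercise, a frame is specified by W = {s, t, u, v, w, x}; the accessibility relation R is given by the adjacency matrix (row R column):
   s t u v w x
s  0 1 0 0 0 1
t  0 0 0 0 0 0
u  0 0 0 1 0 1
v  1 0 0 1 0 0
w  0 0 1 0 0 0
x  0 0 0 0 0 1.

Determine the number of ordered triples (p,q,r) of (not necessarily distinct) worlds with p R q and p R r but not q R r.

Enumerating: (s,t,t), (s,t,x), (s,x,t), (u,v,x), (u,x,v), (v,s,s), (v,s,v), (w,u,u).

8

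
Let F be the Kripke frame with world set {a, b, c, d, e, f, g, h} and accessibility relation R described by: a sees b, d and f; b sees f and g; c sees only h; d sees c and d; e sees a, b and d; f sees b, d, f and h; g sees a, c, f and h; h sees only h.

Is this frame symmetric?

Symmetric: no — a R b but not b R a.

No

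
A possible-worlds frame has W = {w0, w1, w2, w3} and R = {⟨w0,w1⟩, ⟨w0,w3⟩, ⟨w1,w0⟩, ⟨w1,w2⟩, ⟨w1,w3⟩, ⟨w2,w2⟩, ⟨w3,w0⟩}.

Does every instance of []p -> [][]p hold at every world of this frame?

By correspondence theory, 4 is valid on a frame iff R is transitive.
Transitive: no — w0 R w1 and w1 R w2, but not w0 R w2.

No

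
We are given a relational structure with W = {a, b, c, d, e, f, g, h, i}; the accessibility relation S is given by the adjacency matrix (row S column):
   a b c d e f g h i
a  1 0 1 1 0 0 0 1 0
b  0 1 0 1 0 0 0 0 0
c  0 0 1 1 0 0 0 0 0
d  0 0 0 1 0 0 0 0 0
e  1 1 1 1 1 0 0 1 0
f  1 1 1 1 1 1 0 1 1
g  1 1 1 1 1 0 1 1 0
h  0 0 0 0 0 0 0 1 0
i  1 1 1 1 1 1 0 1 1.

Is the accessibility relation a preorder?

Reflexive: yes — every world is S-related to itself.
Transitive: yes — every two-step S-path is closed by a direct edge.
So S is a preorder.

Yes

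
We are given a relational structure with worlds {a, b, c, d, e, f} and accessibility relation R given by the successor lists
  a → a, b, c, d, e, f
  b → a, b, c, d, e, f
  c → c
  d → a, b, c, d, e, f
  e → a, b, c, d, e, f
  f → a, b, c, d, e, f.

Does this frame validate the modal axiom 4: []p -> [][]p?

Axiom 4 corresponds to the accessibility relation being transitive.
Transitive: yes — every two-step R-path is closed by a direct edge.

Yes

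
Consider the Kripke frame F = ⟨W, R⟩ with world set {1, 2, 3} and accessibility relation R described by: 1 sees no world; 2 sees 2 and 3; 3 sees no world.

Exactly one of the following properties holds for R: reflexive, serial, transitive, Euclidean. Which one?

Reflexive: no — 1 is not related to itself.
Serial: no — 1 has no R-successor.
Transitive: yes — every two-step R-path is closed by a direct edge.
Euclidean: no — 2 R 3 and 2 R 2, but not 3 R 2.
Only transitive holds.

transitive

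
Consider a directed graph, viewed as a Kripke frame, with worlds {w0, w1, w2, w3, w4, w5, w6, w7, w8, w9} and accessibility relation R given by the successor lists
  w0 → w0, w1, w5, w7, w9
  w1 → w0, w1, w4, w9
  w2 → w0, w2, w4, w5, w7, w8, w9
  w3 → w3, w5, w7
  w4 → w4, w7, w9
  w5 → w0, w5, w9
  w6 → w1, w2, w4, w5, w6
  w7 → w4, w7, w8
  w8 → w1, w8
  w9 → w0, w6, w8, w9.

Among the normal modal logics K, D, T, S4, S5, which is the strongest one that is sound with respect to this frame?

Serial (axiom D): yes — every world has a successor (e.g. w0 R w0).
Reflexive (axiom T): yes — every world is R-related to itself.
Transitive (axiom 4): no — w0 R w1 and w1 R w4, but not w0 R w4.
Euclidean (axiom 5): no — w0 R w1 and w0 R w5, but not w1 R w5.
So F validates K, D, T; S4 would additionally require R to be transitive. The strongest is T.

T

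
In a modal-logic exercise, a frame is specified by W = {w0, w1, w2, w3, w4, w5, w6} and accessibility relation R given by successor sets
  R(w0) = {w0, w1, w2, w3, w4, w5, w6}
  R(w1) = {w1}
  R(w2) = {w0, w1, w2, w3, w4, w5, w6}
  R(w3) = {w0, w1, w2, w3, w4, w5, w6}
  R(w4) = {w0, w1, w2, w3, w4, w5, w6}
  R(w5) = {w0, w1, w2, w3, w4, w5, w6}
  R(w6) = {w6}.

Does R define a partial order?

Reflexive: yes — every world is R-related to itself.
Transitive: yes — every two-step R-path is closed by a direct edge.
Antisymmetric: no — w0 R w2 and w2 R w0 with w0 ≠ w2.
So R is not a partial order.

No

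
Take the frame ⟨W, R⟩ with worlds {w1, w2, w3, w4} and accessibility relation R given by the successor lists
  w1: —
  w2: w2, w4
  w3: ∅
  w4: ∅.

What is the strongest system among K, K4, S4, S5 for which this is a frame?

K4

Transitive (axiom 4): yes — every two-step R-path is closed by a direct edge.
Reflexive (axiom T): no — w1 is not related to itself.
Euclidean (axiom 5): no — w2 R w4 and w2 R w2, but not w4 R w2.
So F validates K, K4; S4 would additionally require R to be reflexive. The strongest is K4.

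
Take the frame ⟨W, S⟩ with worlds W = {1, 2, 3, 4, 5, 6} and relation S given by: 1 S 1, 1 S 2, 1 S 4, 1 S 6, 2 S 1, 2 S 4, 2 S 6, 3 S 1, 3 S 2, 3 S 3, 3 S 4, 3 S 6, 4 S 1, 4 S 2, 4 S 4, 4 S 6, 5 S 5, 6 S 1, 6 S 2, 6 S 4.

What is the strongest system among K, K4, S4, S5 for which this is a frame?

Transitive (axiom 4): no — 2 S 1 and 1 S 2, but not 2 S 2.
Reflexive (axiom T): no — 2 is not related to itself.
Euclidean (axiom 5): no — 1 S 2 and 1 S 2, but not 2 S 2.
So F validates K; K4 would additionally require S to be transitive. The strongest is K.

K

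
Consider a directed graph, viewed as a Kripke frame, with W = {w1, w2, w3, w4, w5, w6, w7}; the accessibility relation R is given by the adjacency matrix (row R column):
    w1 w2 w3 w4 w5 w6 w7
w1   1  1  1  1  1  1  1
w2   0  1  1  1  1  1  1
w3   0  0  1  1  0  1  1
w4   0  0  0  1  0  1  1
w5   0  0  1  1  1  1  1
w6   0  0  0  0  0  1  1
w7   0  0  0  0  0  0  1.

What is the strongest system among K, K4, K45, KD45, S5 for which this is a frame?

K4

Transitive (axiom 4): yes — every two-step R-path is closed by a direct edge.
Euclidean (axiom 5): no — w1 R w3 and w1 R w2, but not w3 R w2.
Serial (axiom D): yes — every world has a successor (e.g. w1 R w1).
Reflexive (axiom T): yes — every world is R-related to itself.
So F validates K, K4; K45 would additionally require R to be Euclidean. The strongest is K4.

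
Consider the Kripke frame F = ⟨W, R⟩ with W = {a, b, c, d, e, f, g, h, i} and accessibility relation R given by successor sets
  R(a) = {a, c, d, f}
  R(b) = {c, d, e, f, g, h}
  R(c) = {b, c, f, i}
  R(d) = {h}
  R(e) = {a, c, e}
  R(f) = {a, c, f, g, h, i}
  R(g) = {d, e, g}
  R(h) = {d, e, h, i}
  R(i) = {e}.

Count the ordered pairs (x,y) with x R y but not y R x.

18

Enumerating: (a,c), (a,d), (b,d), (b,e), (b,f), (b,g), (b,h), (c,i), (e,a), (e,c), (f,g), (f,h), (f,i), (g,d), (g,e), (h,e), (h,i), (i,e).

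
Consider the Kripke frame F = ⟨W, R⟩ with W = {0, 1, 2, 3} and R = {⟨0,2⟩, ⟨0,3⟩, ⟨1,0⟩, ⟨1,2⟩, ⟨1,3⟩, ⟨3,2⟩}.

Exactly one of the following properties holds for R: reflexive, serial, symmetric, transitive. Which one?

Reflexive: no — 0 is not related to itself.
Serial: no — 2 has no R-successor.
Symmetric: no — 0 R 2 but not 2 R 0.
Transitive: yes — every two-step R-path is closed by a direct edge.
Only transitive holds.

transitive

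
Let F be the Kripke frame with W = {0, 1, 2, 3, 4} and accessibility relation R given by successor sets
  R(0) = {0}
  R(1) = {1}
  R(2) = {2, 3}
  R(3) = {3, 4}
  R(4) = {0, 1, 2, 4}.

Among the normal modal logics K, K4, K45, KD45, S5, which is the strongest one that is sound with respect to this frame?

K

Transitive (axiom 4): no — 2 R 3 and 3 R 4, but not 2 R 4.
Euclidean (axiom 5): no — 4 R 0 and 4 R 1, but not 0 R 1.
Serial (axiom D): yes — every world has a successor (e.g. 0 R 0).
Reflexive (axiom T): yes — every world is R-related to itself.
So F validates K; K4 would additionally require R to be transitive. The strongest is K.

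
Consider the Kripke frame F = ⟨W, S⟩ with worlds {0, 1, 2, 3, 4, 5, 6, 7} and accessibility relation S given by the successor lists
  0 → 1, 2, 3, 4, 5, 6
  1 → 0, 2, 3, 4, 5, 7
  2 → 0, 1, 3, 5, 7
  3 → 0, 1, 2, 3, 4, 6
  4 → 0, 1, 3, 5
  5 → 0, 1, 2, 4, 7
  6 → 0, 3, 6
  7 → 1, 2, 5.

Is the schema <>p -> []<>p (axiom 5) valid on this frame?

No

Axiom 5 corresponds to the accessibility relation being Euclidean.
Euclidean: no — 0 S 1 and 0 S 6, but not 1 S 6.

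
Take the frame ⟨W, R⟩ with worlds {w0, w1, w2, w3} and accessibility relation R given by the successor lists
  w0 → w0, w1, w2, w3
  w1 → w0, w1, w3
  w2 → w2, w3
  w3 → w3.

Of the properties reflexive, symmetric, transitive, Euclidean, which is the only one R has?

Reflexive: yes — every world is R-related to itself.
Symmetric: no — w0 R w2 but not w2 R w0.
Transitive: no — w1 R w0 and w0 R w2, but not w1 R w2.
Euclidean: no — w0 R w1 and w0 R w2, but not w1 R w2.
Only reflexive holds.

reflexive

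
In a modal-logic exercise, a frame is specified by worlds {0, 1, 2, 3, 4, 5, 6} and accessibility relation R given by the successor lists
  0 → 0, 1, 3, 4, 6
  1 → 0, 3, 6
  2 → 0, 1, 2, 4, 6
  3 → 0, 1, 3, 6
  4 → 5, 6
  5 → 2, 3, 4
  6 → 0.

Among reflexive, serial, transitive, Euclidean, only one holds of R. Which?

Reflexive: no — 1 is not related to itself.
Serial: yes — every world has a successor (e.g. 0 R 0).
Transitive: no — 0 R 4 and 4 R 5, but not 0 R 5.
Euclidean: no — 0 R 1 and 0 R 4, but not 1 R 4.
Only serial holds.

serial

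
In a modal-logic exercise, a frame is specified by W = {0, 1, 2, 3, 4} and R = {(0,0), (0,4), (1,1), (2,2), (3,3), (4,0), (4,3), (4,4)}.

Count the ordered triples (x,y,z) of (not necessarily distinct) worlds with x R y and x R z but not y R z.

3

Enumerating: (4,0,3), (4,3,0), (4,3,4).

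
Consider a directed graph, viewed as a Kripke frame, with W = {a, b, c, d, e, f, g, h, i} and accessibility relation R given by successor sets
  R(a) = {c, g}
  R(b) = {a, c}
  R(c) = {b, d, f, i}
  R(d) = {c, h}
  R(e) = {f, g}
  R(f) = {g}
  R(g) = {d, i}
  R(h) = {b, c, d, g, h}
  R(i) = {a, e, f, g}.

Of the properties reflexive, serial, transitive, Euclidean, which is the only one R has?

Reflexive: no — a is not related to itself.
Serial: yes — every world has a successor (e.g. a R c).
Transitive: no — a R c and c R b, but not a R b.
Euclidean: no — a R c and a R g, but not c R g.
Only serial holds.

serial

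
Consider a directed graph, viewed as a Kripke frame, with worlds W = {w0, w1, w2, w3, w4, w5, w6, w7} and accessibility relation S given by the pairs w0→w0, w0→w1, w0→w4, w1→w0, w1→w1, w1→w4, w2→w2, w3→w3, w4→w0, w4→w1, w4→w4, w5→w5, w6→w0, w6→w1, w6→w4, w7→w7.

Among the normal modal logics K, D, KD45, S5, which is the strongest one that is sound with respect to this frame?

KD45

Serial (axiom D): yes — every world has a successor (e.g. w0 S w0).
Euclidean (axiom 5): yes — any two successors of a common world are S-related.
Transitive (axiom 4): yes — every two-step S-path is closed by a direct edge.
Reflexive (axiom T): no — w6 is not related to itself.
So F validates K, D, KD45; S5 would additionally require S to be reflexive. The strongest is KD45.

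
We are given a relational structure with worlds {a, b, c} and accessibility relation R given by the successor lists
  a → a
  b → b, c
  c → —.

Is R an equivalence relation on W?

No

Reflexive: no — c is not related to itself.
Symmetric: no — b R c but not c R b.
Transitive: yes — every two-step R-path is closed by a direct edge.
So R is not an equivalence relation.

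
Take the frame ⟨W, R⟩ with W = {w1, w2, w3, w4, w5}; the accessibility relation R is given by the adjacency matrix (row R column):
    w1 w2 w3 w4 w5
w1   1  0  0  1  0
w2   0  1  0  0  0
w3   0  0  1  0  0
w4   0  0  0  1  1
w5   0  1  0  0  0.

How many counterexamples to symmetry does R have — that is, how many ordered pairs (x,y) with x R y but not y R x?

Enumerating: (w1,w4), (w4,w5), (w5,w2).

3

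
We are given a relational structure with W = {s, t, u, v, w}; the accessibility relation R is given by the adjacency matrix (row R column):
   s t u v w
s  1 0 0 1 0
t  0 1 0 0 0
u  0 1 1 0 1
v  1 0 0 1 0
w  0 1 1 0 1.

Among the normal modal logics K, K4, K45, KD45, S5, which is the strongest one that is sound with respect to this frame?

K4

Transitive (axiom 4): yes — every two-step R-path is closed by a direct edge.
Euclidean (axiom 5): no — u R t and u R w, but not t R w.
Serial (axiom D): yes — every world has a successor (e.g. s R s).
Reflexive (axiom T): yes — every world is R-related to itself.
So F validates K, K4; K45 would additionally require R to be Euclidean. The strongest is K4.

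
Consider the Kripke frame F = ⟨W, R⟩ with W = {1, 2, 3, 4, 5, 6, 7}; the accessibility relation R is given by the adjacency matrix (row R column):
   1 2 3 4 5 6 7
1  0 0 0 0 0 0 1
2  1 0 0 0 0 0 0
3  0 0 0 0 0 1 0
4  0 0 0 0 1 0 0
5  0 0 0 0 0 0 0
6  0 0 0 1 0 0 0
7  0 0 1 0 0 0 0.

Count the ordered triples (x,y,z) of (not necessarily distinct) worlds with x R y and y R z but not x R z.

5

Enumerating: (1,7,3), (2,1,7), (3,6,4), (6,4,5), (7,3,6).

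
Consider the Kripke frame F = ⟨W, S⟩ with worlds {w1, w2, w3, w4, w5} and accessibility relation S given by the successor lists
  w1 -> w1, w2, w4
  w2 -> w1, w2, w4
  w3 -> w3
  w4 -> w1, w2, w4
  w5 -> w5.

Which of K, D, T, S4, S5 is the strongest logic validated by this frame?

S5

Serial (axiom D): yes — every world has a successor (e.g. w1 S w1).
Reflexive (axiom T): yes — every world is S-related to itself.
Transitive (axiom 4): yes — every two-step S-path is closed by a direct edge.
Euclidean (axiom 5): yes — any two successors of a common world are S-related.
So F validates K, D, T, S4, S5. The strongest is S5.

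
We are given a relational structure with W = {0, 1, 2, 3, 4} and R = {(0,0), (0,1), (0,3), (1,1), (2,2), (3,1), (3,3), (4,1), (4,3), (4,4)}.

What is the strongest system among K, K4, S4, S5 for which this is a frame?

S4

Transitive (axiom 4): yes — every two-step R-path is closed by a direct edge.
Reflexive (axiom T): yes — every world is R-related to itself.
Euclidean (axiom 5): no — 0 R 1 and 0 R 3, but not 1 R 3.
So F validates K, K4, S4; S5 would additionally require R to be Euclidean. The strongest is S4.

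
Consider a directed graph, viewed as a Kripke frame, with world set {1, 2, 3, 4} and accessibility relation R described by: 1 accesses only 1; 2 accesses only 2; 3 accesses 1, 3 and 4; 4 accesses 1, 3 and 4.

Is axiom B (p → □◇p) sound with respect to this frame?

No

By correspondence theory, B is valid on a frame iff R is symmetric.
Symmetric: no — 3 R 1 but not 1 R 3.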